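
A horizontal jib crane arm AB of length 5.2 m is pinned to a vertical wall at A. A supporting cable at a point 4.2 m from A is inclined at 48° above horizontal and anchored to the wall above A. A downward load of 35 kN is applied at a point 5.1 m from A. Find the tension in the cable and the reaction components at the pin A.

ΣM about A: T·sin48°·4.2 − 35·5.1 = 0 → T = 178.5/(4.2·0.743145) = 57.1894 ≈ 57.19 kN.
ΣF_x = 0: A_x − T·cos48° = 0 → A_x = 57.1894 × 0.669131 = 38.27 kN.
ΣF_y = 0: A_y + T·sin48° − 35 = 0 → A_y = 35 − 57.1894 × 0.743145 = -7.500 kN.

T = 57.19 kN, A_x = 38.27 kN, A_y = -7.500 kN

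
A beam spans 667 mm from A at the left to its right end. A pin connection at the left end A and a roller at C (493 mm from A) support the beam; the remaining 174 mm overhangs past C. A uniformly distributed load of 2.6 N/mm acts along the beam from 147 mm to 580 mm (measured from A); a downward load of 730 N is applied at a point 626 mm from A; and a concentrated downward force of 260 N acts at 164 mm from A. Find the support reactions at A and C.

Resultant of the distributed load: 2.6 × 433 = 1125.8 N at 363.5 mm from A.
Taking moments about A: C_y·493 − (2.6·433)·363.5 − 730·626 − 260·164 = 0 → C_y = 908848.3/493 = 1843.51 ≈ 1844 N.
ΣF_y = 0: A_y + 1843.51 − 2.6·433 − 730 − 260 = 0 → A_y = 272.3 N.
ΣF_x = 0: no horizontal applied forces, so A_x = 0.

A_x = 0, A_y = 272.3 N, C_y = 1844 N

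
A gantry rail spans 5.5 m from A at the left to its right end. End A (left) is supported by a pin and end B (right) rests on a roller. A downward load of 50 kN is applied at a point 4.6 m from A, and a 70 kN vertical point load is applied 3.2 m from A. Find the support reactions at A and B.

Moments about A: B_y·5.5 − 50·4.6 − 70·3.2 = 0 → B_y = 454/5.5 = 82.5455 ≈ 82.55 kN.
ΣF_y = 0: A_y + 82.5455 − 50 − 70 = 0 → A_y = 37.45 kN.
ΣF_x = 0: no horizontal applied forces, so A_x = 0.

A_x = 0, A_y = 37.45 kN, B_y = 82.55 kN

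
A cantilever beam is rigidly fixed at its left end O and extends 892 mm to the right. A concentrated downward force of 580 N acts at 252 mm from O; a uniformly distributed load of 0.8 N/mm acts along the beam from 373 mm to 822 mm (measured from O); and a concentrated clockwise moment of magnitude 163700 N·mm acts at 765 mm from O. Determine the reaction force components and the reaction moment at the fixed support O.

Resultant of the distributed load: 0.8 × 449 = 359.2 N at 597.5 mm from O.
ΣF_x = 0: O_x = 0.
ΣF_y = 0: O_y − 580 − 0.8·449 = 0 → O_y = 939.2 N.
ΣM about O: M_O − 580·252 − (0.8·449)·597.5 − 163700 = 0 → M_O = 524500 N·mm.

O_x = 0, O_y = 939.2 N, M_O = 524500 N·mm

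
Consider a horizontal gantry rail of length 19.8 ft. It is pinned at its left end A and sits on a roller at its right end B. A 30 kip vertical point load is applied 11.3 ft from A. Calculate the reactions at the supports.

A_x = 0, A_y = 12.88 kip, B_y = 17.12 kip

ΣM about A: B_y·19.8 − 30·11.3 = 0 → B_y = 339/19.8 = 17.1212 ≈ 17.12 kip.
ΣF_y = 0: A_y + 17.1212 − 30 = 0 → A_y = 12.88 kip.
ΣF_x = 0: no horizontal applied forces, so A_x = 0.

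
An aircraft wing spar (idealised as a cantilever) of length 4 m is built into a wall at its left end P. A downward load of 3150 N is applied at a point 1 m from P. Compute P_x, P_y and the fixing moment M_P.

P_x = 0, P_y = 3150 N, M_P = 3150 N·m

ΣF_x = 0: P_x = 0.
ΣF_y = 0: P_y − 3150 = 0 → P_y = 3150 N.
ΣM about P: M_P − 3150·1 = 0 → M_P = 3150 N·m.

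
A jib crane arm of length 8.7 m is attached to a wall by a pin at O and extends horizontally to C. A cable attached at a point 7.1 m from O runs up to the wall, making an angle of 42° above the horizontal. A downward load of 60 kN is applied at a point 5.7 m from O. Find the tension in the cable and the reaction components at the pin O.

ΣM about O: T·sin42°·7.1 − 60·5.7 = 0 → T = 342/(7.1·0.669131) = 71.9874 ≈ 71.99 kN.
ΣF_x = 0: O_x − T·cos42° = 0 → O_x = 71.9874 × 0.743145 = 53.50 kN.
ΣF_y = 0: O_y + T·sin42° − 60 = 0 → O_y = 60 − 71.9874 × 0.669131 = 11.83 kN.

T = 71.99 kN, O_x = 53.50 kN, O_y = 11.83 kN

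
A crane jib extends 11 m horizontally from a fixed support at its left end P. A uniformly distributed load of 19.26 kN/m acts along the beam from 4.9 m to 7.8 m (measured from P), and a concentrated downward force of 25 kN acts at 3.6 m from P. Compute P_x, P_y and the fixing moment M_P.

P_x = 0, P_y = 80.85 kN, M_P = 444.7 kN·m

Resultant of the distributed load: 19.26 × 2.9 = 55.854 kN at 6.35 m from P.
ΣF_x = 0: P_x = 0.
ΣF_y = 0: P_y − 19.26·2.9 − 25 = 0 → P_y = 80.85 kN.
ΣM about P: M_P − (19.26·2.9)·6.35 − 25·3.6 = 0 → M_P = 444.7 kN·m.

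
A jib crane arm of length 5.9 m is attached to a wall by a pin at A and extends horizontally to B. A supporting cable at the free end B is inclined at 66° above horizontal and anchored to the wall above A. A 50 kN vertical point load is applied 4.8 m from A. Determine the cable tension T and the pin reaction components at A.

ΣM about A: T·sin66°·5.9 − 50·4.8 = 0 → T = 240/(5.9·0.913545) = 44.5276 ≈ 44.53 kN.
ΣF_x = 0: A_x − T·cos66° = 0 → A_x = 44.5276 × 0.406737 = 18.11 kN.
ΣF_y = 0: A_y + T·sin66° − 50 = 0 → A_y = 50 − 44.5276 × 0.913545 = 9.322 kN.

T = 44.53 kN, A_x = 18.11 kN, A_y = 9.322 kN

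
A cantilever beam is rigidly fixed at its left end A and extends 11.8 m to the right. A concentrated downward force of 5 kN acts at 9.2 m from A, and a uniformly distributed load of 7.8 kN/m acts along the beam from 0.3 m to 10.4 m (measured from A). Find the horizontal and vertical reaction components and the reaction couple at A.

A_x = 0, A_y = 83.78 kN, M_A = 467.5 kN·m

Resultant of the distributed load: 7.8 × 10.1 = 78.78 kN at 5.35 m from A.
ΣF_x = 0: A_x = 0.
ΣF_y = 0: A_y − 5 − 7.8·10.1 = 0 → A_y = 83.78 kN.
ΣM about A: M_A − 5·9.2 − (7.8·10.1)·5.35 = 0 → M_A = 467.5 kN·m.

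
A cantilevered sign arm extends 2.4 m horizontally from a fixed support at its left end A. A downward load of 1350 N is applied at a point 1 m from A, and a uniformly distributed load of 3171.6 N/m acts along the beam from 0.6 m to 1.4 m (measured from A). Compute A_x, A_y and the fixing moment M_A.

A_x = 0, A_y = 3887 N, M_A = 3887 N·m

Resultant of the distributed load: 3171.6 × 0.8 = 2537.28 N at 1 m from A.
ΣF_x = 0: A_x = 0.
ΣF_y = 0: A_y − 1350 − 3171.6·0.8 = 0 → A_y = 3887 N.
ΣM about A: M_A − 1350·1 − (3171.6·0.8)·1 = 0 → M_A = 3887 N·m.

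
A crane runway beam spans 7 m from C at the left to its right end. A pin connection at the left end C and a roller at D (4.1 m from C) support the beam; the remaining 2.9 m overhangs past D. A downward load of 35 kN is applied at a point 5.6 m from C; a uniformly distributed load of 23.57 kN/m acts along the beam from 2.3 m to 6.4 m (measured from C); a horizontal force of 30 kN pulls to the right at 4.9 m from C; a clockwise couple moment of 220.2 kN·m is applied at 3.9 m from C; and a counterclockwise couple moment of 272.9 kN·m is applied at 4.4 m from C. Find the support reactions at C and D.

C_x = -30.00 kN, C_y = -5.844 kN, D_y = 137.5 kN

Resultant of the distributed load: 23.57 × 4.1 = 96.637 kN at 4.35 m from C.
ΣM about C: D_y·4.1 − 35·5.6 − (23.57·4.1)·4.35 − 220.2 + 272.9 = 0 → D_y = 563.67095/4.1 = 137.481 ≈ 137.5 kN.
ΣF_y = 0: C_y + 137.481 − 35 − 23.57·4.1 = 0 → C_y = -5.844 kN.
ΣF_x = 0: C_x + 30 = 0 → C_x = -30.00 kN.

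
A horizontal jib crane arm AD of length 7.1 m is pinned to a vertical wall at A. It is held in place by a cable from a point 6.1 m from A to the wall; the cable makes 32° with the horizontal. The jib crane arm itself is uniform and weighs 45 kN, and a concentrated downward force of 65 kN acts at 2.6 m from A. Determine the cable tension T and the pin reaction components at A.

ΣM about A: T·sin32°·6.1 − 45·3.55 − 65·2.6 = 0 → T = 328.75/(6.1·0.529919) = 101.701 ≈ 101.7 kN.
ΣF_x = 0: A_x − T·cos32° = 0 → A_x = 101.701 × 0.848048 = 86.25 kN.
ΣF_y = 0: A_y + T·sin32° − 45 − 65 = 0 → A_y = 110 − 101.701 × 0.529919 = 56.11 kN.

T = 101.7 kN, A_x = 86.25 kN, A_y = 56.11 kN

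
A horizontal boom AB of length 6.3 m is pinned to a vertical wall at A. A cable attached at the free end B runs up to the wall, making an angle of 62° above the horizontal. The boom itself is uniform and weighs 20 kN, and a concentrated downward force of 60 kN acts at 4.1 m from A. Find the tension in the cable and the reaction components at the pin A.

ΣM about A: T·sin62°·6.3 − 20·3.15 − 60·4.1 = 0 → T = 309/(6.3·0.882948) = 55.5498 ≈ 55.55 kN.
ΣF_x = 0: A_x − T·cos62° = 0 → A_x = 55.5498 × 0.469472 = 26.08 kN.
ΣF_y = 0: A_y + T·sin62° − 20 − 60 = 0 → A_y = 80 − 55.5498 × 0.882948 = 30.95 kN.

T = 55.55 kN, A_x = 26.08 kN, A_y = 30.95 kN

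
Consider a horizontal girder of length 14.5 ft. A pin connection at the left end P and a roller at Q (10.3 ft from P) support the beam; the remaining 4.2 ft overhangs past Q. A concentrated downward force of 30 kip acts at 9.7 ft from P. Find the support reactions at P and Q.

P_x = 0, P_y = 1.748 kip, Q_y = 28.25 kip

Taking moments about P: Q_y·10.3 − 30·9.7 = 0 → Q_y = 291/10.3 = 28.2524 ≈ 28.25 kip.
ΣF_y = 0: P_y + 28.2524 − 30 = 0 → P_y = 1.748 kip.
ΣF_x = 0: no horizontal applied forces, so P_x = 0.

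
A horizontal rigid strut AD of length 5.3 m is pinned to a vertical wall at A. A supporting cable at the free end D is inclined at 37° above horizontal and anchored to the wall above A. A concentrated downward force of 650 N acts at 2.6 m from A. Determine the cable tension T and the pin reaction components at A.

T = 529.8 N, A_x = 423.2 N, A_y = 331.1 N

ΣM about A: T·sin37°·5.3 − 650·2.6 = 0 → T = 1690/(5.3·0.601815) = 529.844 ≈ 529.8 N.
ΣF_x = 0: A_x − T·cos37° = 0 → A_x = 529.844 × 0.798636 = 423.2 N.
ΣF_y = 0: A_y + T·sin37° − 650 = 0 → A_y = 650 − 529.844 × 0.601815 = 331.1 N.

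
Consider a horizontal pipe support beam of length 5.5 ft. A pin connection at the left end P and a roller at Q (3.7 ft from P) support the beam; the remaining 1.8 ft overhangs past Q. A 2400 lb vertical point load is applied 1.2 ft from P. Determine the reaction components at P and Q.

Moments about P: Q_y·3.7 − 2400·1.2 = 0 → Q_y = 2880/3.7 = 778.378 ≈ 778.4 lb.
ΣF_y = 0: P_y + 778.378 − 2400 = 0 → P_y = 1622 lb.
ΣF_x = 0: no horizontal applied forces, so P_x = 0.

P_x = 0, P_y = 1622 lb, Q_y = 778.4 lb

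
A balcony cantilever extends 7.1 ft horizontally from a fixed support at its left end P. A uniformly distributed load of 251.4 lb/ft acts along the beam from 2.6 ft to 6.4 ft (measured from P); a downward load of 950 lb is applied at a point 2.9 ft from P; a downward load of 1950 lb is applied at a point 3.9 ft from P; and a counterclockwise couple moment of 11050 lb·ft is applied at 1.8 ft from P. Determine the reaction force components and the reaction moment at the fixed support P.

Resultant of the distributed load: 251.4 × 3.8 = 955.32 lb at 4.5 ft from P.
ΣF_x = 0: P_x = 0.
ΣF_y = 0: P_y − 251.4·3.8 − 950 − 1950 = 0 → P_y = 3855 lb.
ΣM about P: M_P − (251.4·3.8)·4.5 − 950·2.9 − 1950·3.9 + 11050 = 0 → M_P = 3609 lb·ft.

P_x = 0, P_y = 3855 lb, M_P = 3609 lb·ft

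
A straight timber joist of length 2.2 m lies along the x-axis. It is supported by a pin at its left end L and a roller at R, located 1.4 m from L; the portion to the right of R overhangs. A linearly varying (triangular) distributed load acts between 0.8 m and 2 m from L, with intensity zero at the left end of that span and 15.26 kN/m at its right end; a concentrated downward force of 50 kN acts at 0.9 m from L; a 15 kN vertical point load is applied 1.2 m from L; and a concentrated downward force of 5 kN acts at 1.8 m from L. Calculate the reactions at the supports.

Resultant of the triangular load: ½ × 15.26 × 1.2 = 9.156 kN, acting at 1.6 m from L (one-third of the span from the peak).
Taking moments about L: R_y·1.4 − (½·15.26·1.2)·1.6 − 50·0.9 − 15·1.2 − 5·1.8 = 0 → R_y = 86.6496/1.4 = 61.8926 ≈ 61.89 kN.
ΣF_y = 0: L_y + 61.8926 − ½·15.26·1.2 − 50 − 15 − 5 = 0 → L_y = 17.26 kN.
ΣF_x = 0: no horizontal applied forces, so L_x = 0.

L_x = 0, L_y = 17.26 kN, R_y = 61.89 kN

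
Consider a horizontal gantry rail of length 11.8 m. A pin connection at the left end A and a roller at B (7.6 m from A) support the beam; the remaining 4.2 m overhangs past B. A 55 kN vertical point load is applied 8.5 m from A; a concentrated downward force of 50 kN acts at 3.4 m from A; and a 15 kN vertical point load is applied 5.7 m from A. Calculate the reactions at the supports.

ΣM about A: B_y·7.6 − 55·8.5 − 50·3.4 − 15·5.7 = 0 → B_y = 723/7.6 = 95.1316 ≈ 95.13 kN.
ΣF_y = 0: A_y + 95.1316 − 55 − 50 − 15 = 0 → A_y = 24.87 kN.
ΣF_x = 0: no horizontal applied forces, so A_x = 0.

A_x = 0, A_y = 24.87 kN, B_y = 95.13 kN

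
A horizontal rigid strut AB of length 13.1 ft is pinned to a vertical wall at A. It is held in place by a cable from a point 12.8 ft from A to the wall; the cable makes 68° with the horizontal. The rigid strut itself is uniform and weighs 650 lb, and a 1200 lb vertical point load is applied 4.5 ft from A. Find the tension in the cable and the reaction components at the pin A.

ΣM about A: T·sin68°·12.8 − 650·6.55 − 1200·4.5 = 0 → T = 9657.5/(12.8·0.927184) = 813.746 ≈ 813.7 lb.
ΣF_x = 0: A_x − T·cos68° = 0 → A_x = 813.746 × 0.374607 = 304.8 lb.
ΣF_y = 0: A_y + T·sin68° − 650 − 1200 = 0 → A_y = 1850 − 813.746 × 0.927184 = 1096 lb.

T = 813.7 lb, A_x = 304.8 lb, A_y = 1096 lb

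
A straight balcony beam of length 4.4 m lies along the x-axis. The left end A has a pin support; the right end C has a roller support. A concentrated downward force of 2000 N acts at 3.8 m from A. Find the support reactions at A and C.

A_x = 0, A_y = 272.7 N, C_y = 1727 N

Moments about A: C_y·4.4 − 2000·3.8 = 0 → C_y = 7600/4.4 = 1727.27 ≈ 1727 N.
ΣF_y = 0: A_y + 1727.27 − 2000 = 0 → A_y = 272.7 N.
ΣF_x = 0: no horizontal applied forces, so A_x = 0.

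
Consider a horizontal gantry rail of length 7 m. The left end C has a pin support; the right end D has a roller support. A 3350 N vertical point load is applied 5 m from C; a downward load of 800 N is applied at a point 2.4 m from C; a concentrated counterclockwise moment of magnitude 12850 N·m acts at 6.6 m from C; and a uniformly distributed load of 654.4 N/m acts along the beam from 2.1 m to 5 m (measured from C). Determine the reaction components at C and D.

C_x = 0, C_y = 4254 N, D_y = 1794 N

Resultant of the distributed load: 654.4 × 2.9 = 1897.76 N at 3.55 m from C.
ΣM about C: D_y·7 − 3350·5 − 800·2.4 + 12850 − (654.4·2.9)·3.55 = 0 → D_y = 12557.048/7 = 1793.86 ≈ 1794 N.
ΣF_y = 0: C_y + 1793.86 − 3350 − 800 − 654.4·2.9 = 0 → C_y = 4254 N.
ΣF_x = 0: no horizontal applied forces, so C_x = 0.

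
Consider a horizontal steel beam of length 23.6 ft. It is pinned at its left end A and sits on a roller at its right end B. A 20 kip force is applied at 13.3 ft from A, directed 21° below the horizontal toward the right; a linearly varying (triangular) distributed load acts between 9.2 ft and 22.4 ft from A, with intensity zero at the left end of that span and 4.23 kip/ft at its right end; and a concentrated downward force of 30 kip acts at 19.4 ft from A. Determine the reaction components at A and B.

Resultant of the triangular load: ½ × 4.23 × 13.2 = 27.918 kip, acting at 18 ft from A (one-third of the span from the peak).
Taking moments about A: B_y·23.6 − 20·sin21°·13.3 − (½·4.23·13.2)·18 − 30·19.4 = 0 → B_y = 1179.85/23.6 = 49.9936 ≈ 49.99 kip.
ΣF_y = 0: A_y + 49.9936 − 20·sin21° − ½·4.23·13.2 − 30 = 0 → A_y = 15.09 kip.
ΣF_x = 0: A_x + 20·cos21° = 0 → A_x = -18.67 kip.

A_x = -18.67 kip, A_y = 15.09 kip, B_y = 49.99 kip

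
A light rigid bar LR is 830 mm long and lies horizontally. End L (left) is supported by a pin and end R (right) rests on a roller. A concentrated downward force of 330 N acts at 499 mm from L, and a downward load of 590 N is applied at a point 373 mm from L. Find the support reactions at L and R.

L_x = 0, L_y = 456.5 N, R_y = 463.5 N

Taking moments about L: R_y·830 − 330·499 − 590·373 = 0 → R_y = 384740/830 = 463.542 ≈ 463.5 N.
ΣF_y = 0: L_y + 463.542 − 330 − 590 = 0 → L_y = 456.5 N.
ΣF_x = 0: no horizontal applied forces, so L_x = 0.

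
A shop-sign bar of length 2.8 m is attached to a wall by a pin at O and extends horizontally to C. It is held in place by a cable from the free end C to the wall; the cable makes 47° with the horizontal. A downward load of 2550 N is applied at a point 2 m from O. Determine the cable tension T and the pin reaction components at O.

T = 2490 N, O_x = 1699 N, O_y = 728.6 N

ΣM about O: T·sin47°·2.8 − 2550·2 = 0 → T = 5100/(2.8·0.731354) = 2490.49 ≈ 2490 N.
ΣF_x = 0: O_x − T·cos47° = 0 → O_x = 2490.49 × 0.681998 = 1699 N.
ΣF_y = 0: O_y + T·sin47° − 2550 = 0 → O_y = 2550 − 2490.49 × 0.731354 = 728.6 N.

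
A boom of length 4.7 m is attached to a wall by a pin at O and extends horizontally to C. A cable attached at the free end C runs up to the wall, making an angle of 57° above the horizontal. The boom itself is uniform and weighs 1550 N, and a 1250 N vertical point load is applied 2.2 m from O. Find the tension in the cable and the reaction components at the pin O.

T = 1622 N, O_x = 883.3 N, O_y = 1440 N

ΣM about O: T·sin57°·4.7 − 1550·2.35 − 1250·2.2 = 0 → T = 6392.5/(4.7·0.838671) = 1621.74 ≈ 1622 N.
ΣF_x = 0: O_x − T·cos57° = 0 → O_x = 1621.74 × 0.544639 = 883.3 N.
ΣF_y = 0: O_y + T·sin57° − 1550 − 1250 = 0 → O_y = 2800 − 1621.74 × 0.838671 = 1440 N.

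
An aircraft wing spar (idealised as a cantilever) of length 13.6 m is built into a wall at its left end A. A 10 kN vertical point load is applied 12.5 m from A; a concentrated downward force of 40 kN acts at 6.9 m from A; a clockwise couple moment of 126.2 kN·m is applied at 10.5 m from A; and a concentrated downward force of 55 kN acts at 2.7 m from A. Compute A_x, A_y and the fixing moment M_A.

ΣF_x = 0: A_x = 0.
ΣF_y = 0: A_y − 10 − 40 − 55 = 0 → A_y = 105.0 kN.
ΣM about A: M_A − 10·12.5 − 40·6.9 − 126.2 − 55·2.7 = 0 → M_A = 675.7 kN·m.

A_x = 0, A_y = 105.0 kN, M_A = 675.7 kN·m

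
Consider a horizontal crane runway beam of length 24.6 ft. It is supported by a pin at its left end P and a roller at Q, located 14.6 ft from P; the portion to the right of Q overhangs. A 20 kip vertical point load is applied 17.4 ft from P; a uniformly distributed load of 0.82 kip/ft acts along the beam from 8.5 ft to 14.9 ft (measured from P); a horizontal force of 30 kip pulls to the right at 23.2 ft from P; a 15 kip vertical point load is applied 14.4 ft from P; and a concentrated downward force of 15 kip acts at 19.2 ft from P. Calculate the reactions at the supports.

P_x = -30.00 kip, P_y = -7.314 kip, Q_y = 62.56 kip

Resultant of the distributed load: 0.82 × 6.4 = 5.248 kip at 11.7 ft from P.
Taking moments about P: Q_y·14.6 − 20·17.4 − (0.82·6.4)·11.7 − 15·14.4 − 15·19.2 = 0 → Q_y = 913.4016/14.6 = 62.5618 ≈ 62.56 kip.
ΣF_y = 0: P_y + 62.5618 − 20 − 0.82·6.4 − 15 − 15 = 0 → P_y = -7.314 kip.
ΣF_x = 0: P_x + 30 = 0 → P_x = -30.00 kip.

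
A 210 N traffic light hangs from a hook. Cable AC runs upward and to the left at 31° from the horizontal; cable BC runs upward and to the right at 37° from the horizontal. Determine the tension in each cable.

ΣF_x = 0: −T_AC·cos31° + T_BC·cos37° = 0 → T_BC = 1.07329·T_AC.
ΣF_y = 0: T_AC·sin31° + T_BC·sin37° = 210.
Substitute: T_AC·(0.515038 + 1.07329·0.601815) = 210 → T_AC = 180.885 ≈ 180.9 N.
Then T_BC = 1.07329 × 180.885 = 194.1 N.

T_AC = 180.9 N, T_BC = 194.1 N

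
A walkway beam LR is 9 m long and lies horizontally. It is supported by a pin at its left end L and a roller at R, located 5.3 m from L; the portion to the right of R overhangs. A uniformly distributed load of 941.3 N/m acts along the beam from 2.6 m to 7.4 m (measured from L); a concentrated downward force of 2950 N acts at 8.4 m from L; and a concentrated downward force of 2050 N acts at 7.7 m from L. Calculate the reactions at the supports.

L_x = 0, L_y = -2398 N, R_y = 11920 N

Resultant of the distributed load: 941.3 × 4.8 = 4518.24 N at 5 m from L.
ΣM about L: R_y·5.3 − (941.3·4.8)·5 − 2950·8.4 − 2050·7.7 = 0 → R_y = 63156.2/5.3 = 11916.3 ≈ 11920 N.
ΣF_y = 0: L_y + 11916.3 − 941.3·4.8 − 2950 − 2050 = 0 → L_y = -2398 N.
ΣF_x = 0: no horizontal applied forces, so L_x = 0.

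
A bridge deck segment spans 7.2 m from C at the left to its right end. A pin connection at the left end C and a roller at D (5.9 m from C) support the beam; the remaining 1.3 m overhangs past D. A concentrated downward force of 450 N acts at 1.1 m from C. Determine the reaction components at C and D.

C_x = 0, C_y = 366.1 N, D_y = 83.90 N

Taking moments about C: D_y·5.9 − 450·1.1 = 0 → D_y = 495/5.9 = 83.8983 ≈ 83.90 N.
ΣF_y = 0: C_y + 83.8983 − 450 = 0 → C_y = 366.1 N.
ΣF_x = 0: no horizontal applied forces, so C_x = 0.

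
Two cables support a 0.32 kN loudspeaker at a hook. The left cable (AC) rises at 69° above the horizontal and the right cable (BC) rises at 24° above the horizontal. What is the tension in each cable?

ΣF_x = 0: −T_AC·cos69° + T_BC·cos24° = 0 → T_BC = 0.392283·T_AC.
ΣF_y = 0: T_AC·sin69° + T_BC·sin24° = 0.32.
Substitute: T_AC·(0.93358 + 0.392283·0.406737) = 0.32 → T_AC = 0.292736 ≈ 0.2927 kN.
Then T_BC = 0.392283 × 0.292736 = 0.1148 kN.

T_AC = 0.2927 kN, T_BC = 0.1148 kN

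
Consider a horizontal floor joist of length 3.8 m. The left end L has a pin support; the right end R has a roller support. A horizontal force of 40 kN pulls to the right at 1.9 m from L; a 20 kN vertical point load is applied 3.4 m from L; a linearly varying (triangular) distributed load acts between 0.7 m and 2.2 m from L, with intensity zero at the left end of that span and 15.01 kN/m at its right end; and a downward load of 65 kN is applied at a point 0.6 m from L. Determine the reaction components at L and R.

L_x = -40.00 kN, L_y = 63.06 kN, R_y = 33.19 kN

Resultant of the triangular load: ½ × 15.01 × 1.5 = 11.2575 kN, acting at 1.7 m from L (one-third of the span from the peak).
ΣM about L: R_y·3.8 − 20·3.4 − (½·15.01·1.5)·1.7 − 65·0.6 = 0 → R_y = 126.13775/3.8 = 33.1941 ≈ 33.19 kN.
ΣF_y = 0: L_y + 33.1941 − 20 − ½·15.01·1.5 − 65 = 0 → L_y = 63.06 kN.
ΣF_x = 0: L_x + 40 = 0 → L_x = -40.00 kN.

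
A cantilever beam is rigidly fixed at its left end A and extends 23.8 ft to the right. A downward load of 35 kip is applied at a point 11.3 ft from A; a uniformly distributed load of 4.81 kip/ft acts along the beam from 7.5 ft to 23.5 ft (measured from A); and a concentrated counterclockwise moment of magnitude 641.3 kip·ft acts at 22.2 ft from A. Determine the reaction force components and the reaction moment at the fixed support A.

A_x = 0, A_y = 112.0 kip, M_A = 947.1 kip·ft

Resultant of the distributed load: 4.81 × 16 = 76.96 kip at 15.5 ft from A.
ΣF_x = 0: A_x = 0.
ΣF_y = 0: A_y − 35 − 4.81·16 = 0 → A_y = 112.0 kip.
ΣM about A: M_A − 35·11.3 − (4.81·16)·15.5 + 641.3 = 0 → M_A = 947.1 kip·ft.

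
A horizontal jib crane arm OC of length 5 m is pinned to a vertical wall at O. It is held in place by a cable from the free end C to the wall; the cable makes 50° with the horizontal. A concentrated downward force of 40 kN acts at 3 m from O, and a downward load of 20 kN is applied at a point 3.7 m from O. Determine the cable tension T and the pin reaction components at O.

ΣM about O: T·sin50°·5 − 40·3 − 20·3.7 = 0 → T = 194/(5·0.766044) = 50.6498 ≈ 50.65 kN.
ΣF_x = 0: O_x − T·cos50° = 0 → O_x = 50.6498 × 0.642788 = 32.56 kN.
ΣF_y = 0: O_y + T·sin50° − 40 − 20 = 0 → O_y = 60 − 50.6498 × 0.766044 = 21.20 kN.

T = 50.65 kN, O_x = 32.56 kN, O_y = 21.20 kN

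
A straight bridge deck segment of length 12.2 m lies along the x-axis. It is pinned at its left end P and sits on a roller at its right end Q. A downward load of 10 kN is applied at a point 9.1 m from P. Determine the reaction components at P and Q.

P_x = 0, P_y = 2.541 kN, Q_y = 7.459 kN

ΣM about P: Q_y·12.2 − 10·9.1 = 0 → Q_y = 91/12.2 = 7.45902 ≈ 7.459 kN.
ΣF_y = 0: P_y + 7.45902 − 10 = 0 → P_y = 2.541 kN.
ΣF_x = 0: no horizontal applied forces, so P_x = 0.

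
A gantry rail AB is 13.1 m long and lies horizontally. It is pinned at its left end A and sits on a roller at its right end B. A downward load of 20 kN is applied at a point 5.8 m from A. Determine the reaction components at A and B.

Moments about A: B_y·13.1 − 20·5.8 = 0 → B_y = 116/13.1 = 8.85496 ≈ 8.855 kN.
ΣF_y = 0: A_y + 8.85496 − 20 = 0 → A_y = 11.15 kN.
ΣF_x = 0: no horizontal applied forces, so A_x = 0.

A_x = 0, A_y = 11.15 kN, B_y = 8.855 kN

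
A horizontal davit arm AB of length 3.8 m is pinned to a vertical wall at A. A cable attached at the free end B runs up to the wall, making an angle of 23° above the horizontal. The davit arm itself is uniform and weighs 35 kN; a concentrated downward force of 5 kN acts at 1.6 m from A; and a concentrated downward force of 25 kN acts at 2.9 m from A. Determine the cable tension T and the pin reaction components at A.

T = 99.00 kN, A_x = 91.13 kN, A_y = 26.32 kN

ΣM about A: T·sin23°·3.8 − 35·1.9 − 5·1.6 − 25·2.9 = 0 → T = 147/(3.8·0.390731) = 99.0047 ≈ 99.00 kN.
ΣF_x = 0: A_x − T·cos23° = 0 → A_x = 99.0047 × 0.920505 = 91.13 kN.
ΣF_y = 0: A_y + T·sin23° − 35 − 5 − 25 = 0 → A_y = 65 − 99.0047 × 0.390731 = 26.32 kN.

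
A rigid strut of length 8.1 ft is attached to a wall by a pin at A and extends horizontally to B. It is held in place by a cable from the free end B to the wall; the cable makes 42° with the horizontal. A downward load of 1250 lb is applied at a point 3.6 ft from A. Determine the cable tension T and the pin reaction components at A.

ΣM about A: T·sin42°·8.1 − 1250·3.6 = 0 → T = 4500/(8.1·0.669131) = 830.264 ≈ 830.3 lb.
ΣF_x = 0: A_x − T·cos42° = 0 → A_x = 830.264 × 0.743145 = 617.0 lb.
ΣF_y = 0: A_y + T·sin42° − 1250 = 0 → A_y = 1250 − 830.264 × 0.669131 = 694.4 lb.

T = 830.3 lb, A_x = 617.0 lb, A_y = 694.4 lb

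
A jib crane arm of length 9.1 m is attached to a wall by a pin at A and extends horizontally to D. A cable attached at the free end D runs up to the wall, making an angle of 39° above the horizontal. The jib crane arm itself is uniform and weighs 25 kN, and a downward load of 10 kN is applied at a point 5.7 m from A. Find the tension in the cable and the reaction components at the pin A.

T = 29.82 kN, A_x = 23.17 kN, A_y = 16.24 kN

ΣM about A: T·sin39°·9.1 − 25·4.55 − 10·5.7 = 0 → T = 170.75/(9.1·0.62932) = 29.8159 ≈ 29.82 kN.
ΣF_x = 0: A_x − T·cos39° = 0 → A_x = 29.8159 × 0.777146 = 23.17 kN.
ΣF_y = 0: A_y + T·sin39° − 25 − 10 = 0 → A_y = 35 − 29.8159 × 0.62932 = 16.24 kN.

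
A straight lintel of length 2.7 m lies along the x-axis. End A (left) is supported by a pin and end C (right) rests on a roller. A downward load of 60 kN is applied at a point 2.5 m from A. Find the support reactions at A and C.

Taking moments about A: C_y·2.7 − 60·2.5 = 0 → C_y = 150/2.7 = 55.5556 ≈ 55.56 kN.
ΣF_y = 0: A_y + 55.5556 − 60 = 0 → A_y = 4.444 kN.
ΣF_x = 0: no horizontal applied forces, so A_x = 0.

A_x = 0, A_y = 4.444 kN, C_y = 55.56 kN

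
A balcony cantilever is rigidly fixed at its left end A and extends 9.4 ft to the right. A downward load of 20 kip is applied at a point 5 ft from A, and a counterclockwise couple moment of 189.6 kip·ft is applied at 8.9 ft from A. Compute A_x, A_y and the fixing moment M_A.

ΣF_x = 0: A_x = 0.
ΣF_y = 0: A_y − 20 = 0 → A_y = 20.00 kip.
ΣM about A: M_A − 20·5 + 189.6 = 0 → M_A = -89.60 kip·ft.

A_x = 0, A_y = 20.00 kip, M_A = -89.60 kip·ft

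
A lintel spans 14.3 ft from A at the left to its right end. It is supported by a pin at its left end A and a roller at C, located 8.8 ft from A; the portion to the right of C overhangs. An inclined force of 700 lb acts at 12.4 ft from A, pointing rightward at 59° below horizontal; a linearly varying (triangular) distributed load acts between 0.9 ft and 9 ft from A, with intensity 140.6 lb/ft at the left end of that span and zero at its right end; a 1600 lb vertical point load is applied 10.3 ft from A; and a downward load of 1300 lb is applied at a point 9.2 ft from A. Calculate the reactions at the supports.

Resultant of the triangular load: ½ × 140.6 × 8.1 = 569.43 lb, acting at 3.6 ft from A (one-third of the span from the peak).
Taking moments about A: C_y·8.8 − 700·sin59°·12.4 − (½·140.6·8.1)·3.6 − 1600·10.3 − 1300·9.2 = 0 → C_y = 37930.2/8.8 = 4310.25 ≈ 4310 lb.
ΣF_y = 0: A_y + 4310.25 − 700·sin59° − ½·140.6·8.1 − 1600 − 1300 = 0 → A_y = -240.8 lb.
ΣF_x = 0: A_x + 700·cos59° = 0 → A_x = -360.5 lb.

A_x = -360.5 lb, A_y = -240.8 lb, C_y = 4310 lb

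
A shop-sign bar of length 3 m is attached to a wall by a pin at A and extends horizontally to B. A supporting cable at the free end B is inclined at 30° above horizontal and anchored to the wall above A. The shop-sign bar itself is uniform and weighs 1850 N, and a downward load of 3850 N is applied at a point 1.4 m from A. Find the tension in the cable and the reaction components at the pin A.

ΣM about A: T·sin30°·3 − 1850·1.5 − 3850·1.4 = 0 → T = 8165/(3·0.5) = 5443.33 ≈ 5443 N.
ΣF_x = 0: A_x − T·cos30° = 0 → A_x = 5443.33 × 0.866025 = 4714 N.
ΣF_y = 0: A_y + T·sin30° − 1850 − 3850 = 0 → A_y = 5700 − 5443.33 × 0.5 = 2978 N.

T = 5443 N, A_x = 4714 N, A_y = 2978 N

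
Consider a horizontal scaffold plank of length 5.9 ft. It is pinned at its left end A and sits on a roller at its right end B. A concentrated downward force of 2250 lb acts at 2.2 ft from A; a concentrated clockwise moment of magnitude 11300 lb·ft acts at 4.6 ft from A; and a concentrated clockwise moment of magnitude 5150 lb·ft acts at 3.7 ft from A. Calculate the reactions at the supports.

A_x = 0, A_y = -1377 lb, B_y = 3627 lb

Taking moments about A: B_y·5.9 − 2250·2.2 − 11300 − 5150 = 0 → B_y = 21400/5.9 = 3627.12 ≈ 3627 lb.
ΣF_y = 0: A_y + 3627.12 − 2250 = 0 → A_y = -1377 lb.
ΣF_x = 0: no horizontal applied forces, so A_x = 0.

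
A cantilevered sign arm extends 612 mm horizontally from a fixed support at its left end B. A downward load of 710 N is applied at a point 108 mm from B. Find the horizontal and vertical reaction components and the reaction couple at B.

ΣF_x = 0: B_x = 0.
ΣF_y = 0: B_y − 710 = 0 → B_y = 710.0 N.
ΣM about B: M_B − 710·108 = 0 → M_B = 76680 N·mm.

B_x = 0, B_y = 710.0 N, M_B = 76680 N·mm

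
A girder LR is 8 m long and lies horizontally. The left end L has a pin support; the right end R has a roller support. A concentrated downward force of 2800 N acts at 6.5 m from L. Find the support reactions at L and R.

Taking moments about L: R_y·8 − 2800·6.5 = 0 → R_y = 18200/8 = 2275 N.
ΣF_y = 0: L_y + 2275 − 2800 = 0 → L_y = 525.0 N.
ΣF_x = 0: no horizontal applied forces, so L_x = 0.

L_x = 0, L_y = 525.0 N, R_y = 2275 N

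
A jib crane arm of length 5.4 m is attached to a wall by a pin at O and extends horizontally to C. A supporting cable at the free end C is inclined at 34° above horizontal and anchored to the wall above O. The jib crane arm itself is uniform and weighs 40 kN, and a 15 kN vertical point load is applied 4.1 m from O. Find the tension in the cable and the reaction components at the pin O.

ΣM about O: T·sin34°·5.4 − 40·2.7 − 15·4.1 = 0 → T = 169.5/(5.4·0.559193) = 56.1325 ≈ 56.13 kN.
ΣF_x = 0: O_x − T·cos34° = 0 → O_x = 56.1325 × 0.829038 = 46.54 kN.
ΣF_y = 0: O_y + T·sin34° − 40 − 15 = 0 → O_y = 55 − 56.1325 × 0.559193 = 23.61 kN.

T = 56.13 kN, O_x = 46.54 kN, O_y = 23.61 kN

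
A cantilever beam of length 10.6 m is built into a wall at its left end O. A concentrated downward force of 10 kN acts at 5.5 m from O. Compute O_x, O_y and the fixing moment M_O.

O_x = 0, O_y = 10.00 kN, M_O = 55.00 kN·m

ΣF_x = 0: O_x = 0.
ΣF_y = 0: O_y − 10 = 0 → O_y = 10.00 kN.
ΣM about O: M_O − 10·5.5 = 0 → M_O = 55.00 kN·m.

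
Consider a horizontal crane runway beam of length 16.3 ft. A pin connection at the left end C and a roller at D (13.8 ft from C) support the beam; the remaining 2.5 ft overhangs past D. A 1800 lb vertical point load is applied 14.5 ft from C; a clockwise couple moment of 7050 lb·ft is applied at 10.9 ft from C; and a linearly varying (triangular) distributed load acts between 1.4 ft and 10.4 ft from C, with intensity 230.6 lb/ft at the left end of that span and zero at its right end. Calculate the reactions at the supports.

Resultant of the triangular load: ½ × 230.6 × 9 = 1037.7 lb, acting at 4.4 ft from C (one-third of the span from the peak).
ΣM about C: D_y·13.8 − 1800·14.5 − 7050 − (½·230.6·9)·4.4 = 0 → D_y = 37715.88/13.8 = 2733.03 ≈ 2733 lb.
ΣF_y = 0: C_y + 2733.03 − 1800 − ½·230.6·9 = 0 → C_y = 104.7 lb.
ΣF_x = 0: no horizontal applied forces, so C_x = 0.

C_x = 0, C_y = 104.7 lb, D_y = 2733 lb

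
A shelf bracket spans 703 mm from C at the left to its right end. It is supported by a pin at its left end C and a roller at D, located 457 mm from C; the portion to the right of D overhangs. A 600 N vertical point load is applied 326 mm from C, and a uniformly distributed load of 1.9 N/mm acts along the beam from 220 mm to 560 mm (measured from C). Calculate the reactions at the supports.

Resultant of the distributed load: 1.9 × 340 = 646 N at 390 mm from C.
Moments about C: D_y·457 − 600·326 − (1.9·340)·390 = 0 → D_y = 447540/457 = 979.3 N.
ΣF_y = 0: C_y + 979.3 − 600 − 1.9·340 = 0 → C_y = 266.7 N.
ΣF_x = 0: no horizontal applied forces, so C_x = 0.

C_x = 0, C_y = 266.7 N, D_y = 979.3 N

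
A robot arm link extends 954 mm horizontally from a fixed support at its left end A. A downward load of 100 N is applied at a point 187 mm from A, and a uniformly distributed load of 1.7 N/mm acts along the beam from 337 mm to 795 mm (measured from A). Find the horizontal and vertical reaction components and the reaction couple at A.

Resultant of the distributed load: 1.7 × 458 = 778.6 N at 566 mm from A.
ΣF_x = 0: A_x = 0.
ΣF_y = 0: A_y − 100 − 1.7·458 = 0 → A_y = 878.6 N.
ΣM about A: M_A − 100·187 − (1.7·458)·566 = 0 → M_A = 459400 N·mm.

A_x = 0, A_y = 878.6 N, M_A = 459400 N·mm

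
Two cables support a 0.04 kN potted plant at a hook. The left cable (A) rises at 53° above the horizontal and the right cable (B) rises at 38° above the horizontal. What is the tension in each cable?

ΣF_x = 0: −T_A·cos53° + T_B·cos38° = 0 → T_B = 0.763714·T_A.
ΣF_y = 0: T_A·sin53° + T_B·sin38° = 0.04.
Substitute: T_A·(0.798636 + 0.763714·0.615661) = 0.04 → T_A = 0.0315252 ≈ 0.03153 kN.
Then T_B = 0.763714 × 0.0315252 = 0.02408 kN.

T_A = 0.03153 kN, T_B = 0.02408 kN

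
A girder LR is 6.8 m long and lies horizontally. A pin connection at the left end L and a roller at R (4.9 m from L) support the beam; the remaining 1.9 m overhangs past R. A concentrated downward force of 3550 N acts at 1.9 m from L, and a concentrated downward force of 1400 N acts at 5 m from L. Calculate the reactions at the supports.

L_x = 0, L_y = 2145 N, R_y = 2805 N

Taking moments about L: R_y·4.9 − 3550·1.9 − 1400·5 = 0 → R_y = 13745/4.9 = 2805.1 ≈ 2805 N.
ΣF_y = 0: L_y + 2805.1 − 3550 − 1400 = 0 → L_y = 2145 N.
ΣF_x = 0: no horizontal applied forces, so L_x = 0.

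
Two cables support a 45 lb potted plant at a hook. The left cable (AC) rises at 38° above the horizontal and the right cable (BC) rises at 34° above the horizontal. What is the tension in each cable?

T_AC = 39.23 lb, T_BC = 37.29 lb

ΣF_x = 0: −T_AC·cos38° + T_BC·cos34° = 0 → T_BC = 0.950513·T_AC.
ΣF_y = 0: T_AC·sin38° + T_BC·sin34° = 45.
Substitute: T_AC·(0.615661 + 0.950513·0.559193) = 45 → T_AC = 39.2266 ≈ 39.23 lb.
Then T_BC = 0.950513 × 39.2266 = 37.29 lb.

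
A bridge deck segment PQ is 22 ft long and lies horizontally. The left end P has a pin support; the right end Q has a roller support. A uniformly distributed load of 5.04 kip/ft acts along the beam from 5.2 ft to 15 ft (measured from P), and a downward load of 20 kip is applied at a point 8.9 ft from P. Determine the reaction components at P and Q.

Resultant of the distributed load: 5.04 × 9.8 = 49.392 kip at 10.1 ft from P.
Moments about P: Q_y·22 − (5.04·9.8)·10.1 − 20·8.9 = 0 → Q_y = 676.8592/22 = 30.7663 ≈ 30.77 kip.
ΣF_y = 0: P_y + 30.7663 − 5.04·9.8 − 20 = 0 → P_y = 38.63 kip.
ΣF_x = 0: no horizontal applied forces, so P_x = 0.

P_x = 0, P_y = 38.63 kip, Q_y = 30.77 kip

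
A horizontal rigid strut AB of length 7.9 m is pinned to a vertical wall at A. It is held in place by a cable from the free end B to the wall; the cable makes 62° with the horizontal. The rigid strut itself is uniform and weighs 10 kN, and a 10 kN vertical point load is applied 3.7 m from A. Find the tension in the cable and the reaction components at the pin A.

ΣM about A: T·sin62°·7.9 − 10·3.95 − 10·3.7 = 0 → T = 76.5/(7.9·0.882948) = 10.9673 ≈ 10.97 kN.
ΣF_x = 0: A_x − T·cos62° = 0 → A_x = 10.9673 × 0.469472 = 5.149 kN.
ΣF_y = 0: A_y + T·sin62° − 10 − 10 = 0 → A_y = 20 − 10.9673 × 0.882948 = 10.32 kN.

T = 10.97 kN, A_x = 5.149 kN, A_y = 10.32 kN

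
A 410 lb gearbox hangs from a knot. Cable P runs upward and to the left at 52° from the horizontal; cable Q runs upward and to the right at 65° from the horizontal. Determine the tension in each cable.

T_P = 194.5 lb, T_Q = 283.3 lb

ΣF_x = 0: −T_P·cos52° + T_Q·cos65° = 0 → T_Q = 1.45678·T_P.
ΣF_y = 0: T_P·sin52° + T_Q·sin65° = 410.
Substitute: T_P·(0.788011 + 1.45678·0.906308) = 410 → T_P = 194.469 ≈ 194.5 lb.
Then T_Q = 1.45678 × 194.469 = 283.3 lb.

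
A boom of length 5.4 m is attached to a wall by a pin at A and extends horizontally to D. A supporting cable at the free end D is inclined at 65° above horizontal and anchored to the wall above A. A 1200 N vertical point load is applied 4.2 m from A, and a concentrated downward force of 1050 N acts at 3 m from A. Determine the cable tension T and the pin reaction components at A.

ΣM about A: T·sin65°·5.4 − 1200·4.2 − 1050·3 = 0 → T = 8190/(5.4·0.906308) = 1673.46 ≈ 1673 N.
ΣF_x = 0: A_x − T·cos65° = 0 → A_x = 1673.46 × 0.422618 = 707.2 N.
ΣF_y = 0: A_y + T·sin65° − 1200 − 1050 = 0 → A_y = 2250 − 1673.46 × 0.906308 = 733.3 N.

T = 1673 N, A_x = 707.2 N, A_y = 733.3 N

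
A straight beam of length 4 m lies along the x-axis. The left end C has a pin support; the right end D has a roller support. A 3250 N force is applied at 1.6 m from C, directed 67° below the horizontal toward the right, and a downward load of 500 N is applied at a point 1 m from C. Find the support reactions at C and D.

C_x = -1270 N, C_y = 2170 N, D_y = 1322 N

Moments about C: D_y·4 − 3250·sin67°·1.6 − 500·1 = 0 → D_y = 5286.63/4 = 1321.66 ≈ 1322 N.
ΣF_y = 0: C_y + 1321.66 − 3250·sin67° − 500 = 0 → C_y = 2170 N.
ΣF_x = 0: C_x + 3250·cos67° = 0 → C_x = -1270 N.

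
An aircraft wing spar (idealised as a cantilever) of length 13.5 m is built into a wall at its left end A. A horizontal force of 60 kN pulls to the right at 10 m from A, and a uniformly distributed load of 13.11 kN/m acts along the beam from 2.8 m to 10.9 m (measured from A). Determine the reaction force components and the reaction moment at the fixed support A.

Resultant of the distributed load: 13.11 × 8.1 = 106.191 kN at 6.85 m from A.
ΣF_x = 0: A_x + 60 = 0 → A_x = -60.00 kN.
ΣF_y = 0: A_y − 13.11·8.1 = 0 → A_y = 106.2 kN.
ΣM about A: M_A − (13.11·8.1)·6.85 = 0 → M_A = 727.4 kN·m.

A_x = -60.00 kN, A_y = 106.2 kN, M_A = 727.4 kN·m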